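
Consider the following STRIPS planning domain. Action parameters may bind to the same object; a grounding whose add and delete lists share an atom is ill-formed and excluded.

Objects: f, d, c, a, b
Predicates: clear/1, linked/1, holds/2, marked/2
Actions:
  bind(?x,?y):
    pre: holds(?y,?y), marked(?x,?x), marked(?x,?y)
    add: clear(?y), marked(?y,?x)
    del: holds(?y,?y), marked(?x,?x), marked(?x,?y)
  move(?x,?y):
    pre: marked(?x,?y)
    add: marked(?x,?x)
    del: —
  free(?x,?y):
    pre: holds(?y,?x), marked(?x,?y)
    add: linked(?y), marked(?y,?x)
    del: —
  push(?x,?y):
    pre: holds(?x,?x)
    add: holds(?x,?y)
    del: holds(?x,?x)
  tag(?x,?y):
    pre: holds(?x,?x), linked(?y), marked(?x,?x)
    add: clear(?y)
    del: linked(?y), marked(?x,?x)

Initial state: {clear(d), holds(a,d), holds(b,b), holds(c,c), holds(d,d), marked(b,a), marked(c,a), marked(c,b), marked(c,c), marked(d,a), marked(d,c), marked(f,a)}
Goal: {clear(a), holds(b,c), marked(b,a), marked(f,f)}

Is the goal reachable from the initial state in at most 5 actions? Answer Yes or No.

1. move(f,a)  →  {clear(d), holds(a,d), holds(b,b), holds(c,c), holds(d,d), marked(b,a), marked(c,a), marked(c,b), marked(c,c), marked(d,a), marked(d,c), marked(f,a), marked(f,f)}
2. free(d,a)  →  {clear(d), holds(a,d), holds(b,b), holds(c,c), holds(d,d), linked(a), marked(a,d), marked(b,a), marked(c,a), marked(c,b), marked(c,c), marked(d,a), marked(d,c), marked(f,a), marked(f,f)}
3. push(b,c)  →  {clear(d), holds(a,d), holds(b,c), holds(c,c), holds(d,d), linked(a), marked(a,d), marked(b,a), marked(c,a), marked(c,b), marked(c,c), marked(d,a), marked(d,c), marked(f,a), marked(f,f)}
4. tag(c,a)  →  {clear(a), clear(d), holds(a,d), holds(b,c), holds(c,c), holds(d,d), marked(a,d), marked(b,a), marked(c,a), marked(c,b), marked(d,a), marked(d,c), marked(f,a), marked(f,f)}
optimal plan length = 4; 4 ≤ 5

Yes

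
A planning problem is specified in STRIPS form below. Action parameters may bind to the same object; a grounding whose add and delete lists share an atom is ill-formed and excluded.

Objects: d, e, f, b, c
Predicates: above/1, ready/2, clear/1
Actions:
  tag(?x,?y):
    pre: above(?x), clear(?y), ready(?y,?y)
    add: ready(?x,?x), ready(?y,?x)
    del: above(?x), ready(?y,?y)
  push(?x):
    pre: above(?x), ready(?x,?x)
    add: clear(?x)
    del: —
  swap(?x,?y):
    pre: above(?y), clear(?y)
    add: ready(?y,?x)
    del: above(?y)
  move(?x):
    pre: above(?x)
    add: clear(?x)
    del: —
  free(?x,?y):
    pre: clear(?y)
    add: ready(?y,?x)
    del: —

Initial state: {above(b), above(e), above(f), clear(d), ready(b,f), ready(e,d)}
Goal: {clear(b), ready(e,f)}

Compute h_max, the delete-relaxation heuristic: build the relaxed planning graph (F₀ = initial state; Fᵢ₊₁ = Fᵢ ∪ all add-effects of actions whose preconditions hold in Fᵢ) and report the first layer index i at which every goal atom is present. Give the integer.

F0 = init (6 atoms)
F1 = F0 ∪ {clear(b), clear(e), clear(f), ready(d,b), ready(d,c), ready(d,d), ready(d,e), ready(d,f)}  (14 atoms)
F2 = F1 ∪ {ready(b,b), ready(b,c), ready(b,d), ready(b,e), ready(e,b), ready(e,c), ready(e,e), ready(e,f), ready(f,b), ready(f,c), ready(f,d), ready(f,e), ready(f,f)}  (27 atoms)
goal ⊆ F2  ⇒  h_max = 2

2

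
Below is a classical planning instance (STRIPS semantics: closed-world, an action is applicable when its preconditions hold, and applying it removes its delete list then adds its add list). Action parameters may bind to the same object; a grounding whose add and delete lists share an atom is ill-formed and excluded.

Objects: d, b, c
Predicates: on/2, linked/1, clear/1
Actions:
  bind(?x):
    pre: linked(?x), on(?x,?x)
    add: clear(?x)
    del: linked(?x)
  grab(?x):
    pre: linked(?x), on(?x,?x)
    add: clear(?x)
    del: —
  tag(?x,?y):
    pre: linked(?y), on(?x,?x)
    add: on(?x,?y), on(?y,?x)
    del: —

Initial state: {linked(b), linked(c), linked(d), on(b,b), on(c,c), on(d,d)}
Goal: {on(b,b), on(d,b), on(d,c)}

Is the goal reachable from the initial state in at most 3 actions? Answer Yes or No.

Yes

1. tag(d,b)  →  {linked(b), linked(c), linked(d), on(b,b), on(b,d), on(c,c), on(d,b), on(d,d)}
2. tag(d,c)  →  {linked(b), linked(c), linked(d), on(b,b), on(b,d), on(c,c), on(c,d), on(d,b), on(d,c), on(d,d)}
optimal plan length = 2; 2 ≤ 3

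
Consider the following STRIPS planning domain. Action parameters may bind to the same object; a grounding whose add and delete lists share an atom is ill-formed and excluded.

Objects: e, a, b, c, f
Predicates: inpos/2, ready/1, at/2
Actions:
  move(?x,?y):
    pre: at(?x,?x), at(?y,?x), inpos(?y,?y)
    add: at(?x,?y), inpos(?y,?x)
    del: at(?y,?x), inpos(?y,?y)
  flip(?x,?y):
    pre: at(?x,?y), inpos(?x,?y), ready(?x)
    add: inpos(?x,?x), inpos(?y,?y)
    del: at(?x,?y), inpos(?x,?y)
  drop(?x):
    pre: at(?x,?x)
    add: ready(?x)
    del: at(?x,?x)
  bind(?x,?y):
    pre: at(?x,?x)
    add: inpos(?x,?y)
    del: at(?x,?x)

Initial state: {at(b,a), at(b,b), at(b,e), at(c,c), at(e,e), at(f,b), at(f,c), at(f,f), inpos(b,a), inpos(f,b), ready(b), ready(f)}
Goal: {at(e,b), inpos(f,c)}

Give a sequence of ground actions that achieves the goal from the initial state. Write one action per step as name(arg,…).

1. flip(b,a)  →  {at(b,b), at(b,e), at(c,c), at(e,e), at(f,b), at(f,c), at(f,f), inpos(a,a), inpos(b,b), inpos(f,b), ready(b), ready(f)}
2. move(e,b)  →  {at(b,b), at(c,c), at(e,b), at(e,e), at(f,b), at(f,c), at(f,f), inpos(a,a), inpos(b,e), inpos(f,b), ready(b), ready(f)}
3. bind(f,c)  →  {at(b,b), at(c,c), at(e,b), at(e,e), at(f,b), at(f,c), inpos(a,a), inpos(b,e), inpos(f,b), inpos(f,c), ready(b), ready(f)}

flip(b,a); move(e,b); bind(f,c)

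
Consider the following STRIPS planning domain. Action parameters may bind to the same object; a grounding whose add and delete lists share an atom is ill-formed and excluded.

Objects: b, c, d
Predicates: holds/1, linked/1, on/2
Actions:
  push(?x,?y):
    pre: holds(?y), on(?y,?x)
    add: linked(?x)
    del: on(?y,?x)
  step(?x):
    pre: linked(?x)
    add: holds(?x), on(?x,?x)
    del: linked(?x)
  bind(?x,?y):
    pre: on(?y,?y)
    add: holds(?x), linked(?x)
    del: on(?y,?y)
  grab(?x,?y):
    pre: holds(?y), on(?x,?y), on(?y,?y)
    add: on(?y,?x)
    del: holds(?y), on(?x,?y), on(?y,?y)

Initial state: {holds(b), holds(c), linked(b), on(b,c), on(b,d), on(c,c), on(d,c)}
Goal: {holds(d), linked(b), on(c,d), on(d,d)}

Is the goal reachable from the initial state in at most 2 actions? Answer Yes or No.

1. push(d,b)  →  {holds(b), holds(c), linked(b), linked(d), on(b,c), on(c,c), on(d,c)}
2. step(d)  →  {holds(b), holds(c), holds(d), linked(b), on(b,c), on(c,c), on(d,c), on(d,d)}
3. grab(d,c)  →  {holds(b), holds(d), linked(b), on(b,c), on(c,d), on(d,d)}
optimal plan length = 3; 3 > 2

No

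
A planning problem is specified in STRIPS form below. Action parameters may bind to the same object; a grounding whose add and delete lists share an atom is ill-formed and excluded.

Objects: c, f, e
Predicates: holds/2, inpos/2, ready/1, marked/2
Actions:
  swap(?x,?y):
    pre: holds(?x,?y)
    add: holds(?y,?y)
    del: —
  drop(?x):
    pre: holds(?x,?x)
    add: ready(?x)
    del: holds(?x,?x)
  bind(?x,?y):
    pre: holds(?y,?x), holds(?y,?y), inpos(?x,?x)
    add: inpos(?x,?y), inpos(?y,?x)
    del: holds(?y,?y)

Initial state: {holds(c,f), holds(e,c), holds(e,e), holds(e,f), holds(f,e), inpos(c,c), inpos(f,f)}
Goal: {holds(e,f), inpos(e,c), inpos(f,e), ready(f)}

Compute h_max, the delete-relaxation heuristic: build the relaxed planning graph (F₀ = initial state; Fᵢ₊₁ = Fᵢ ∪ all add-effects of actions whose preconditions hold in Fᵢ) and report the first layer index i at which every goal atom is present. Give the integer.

F0 = init (7 atoms)
F1 = F0 ∪ {holds(c,c), holds(f,f), inpos(c,e), inpos(e,c), inpos(e,f), inpos(f,e), ready(e)}  (14 atoms)
F2 = F1 ∪ {inpos(c,f), inpos(f,c), ready(c), ready(f)}  (18 atoms)
goal ⊆ F2  ⇒  h_max = 2

2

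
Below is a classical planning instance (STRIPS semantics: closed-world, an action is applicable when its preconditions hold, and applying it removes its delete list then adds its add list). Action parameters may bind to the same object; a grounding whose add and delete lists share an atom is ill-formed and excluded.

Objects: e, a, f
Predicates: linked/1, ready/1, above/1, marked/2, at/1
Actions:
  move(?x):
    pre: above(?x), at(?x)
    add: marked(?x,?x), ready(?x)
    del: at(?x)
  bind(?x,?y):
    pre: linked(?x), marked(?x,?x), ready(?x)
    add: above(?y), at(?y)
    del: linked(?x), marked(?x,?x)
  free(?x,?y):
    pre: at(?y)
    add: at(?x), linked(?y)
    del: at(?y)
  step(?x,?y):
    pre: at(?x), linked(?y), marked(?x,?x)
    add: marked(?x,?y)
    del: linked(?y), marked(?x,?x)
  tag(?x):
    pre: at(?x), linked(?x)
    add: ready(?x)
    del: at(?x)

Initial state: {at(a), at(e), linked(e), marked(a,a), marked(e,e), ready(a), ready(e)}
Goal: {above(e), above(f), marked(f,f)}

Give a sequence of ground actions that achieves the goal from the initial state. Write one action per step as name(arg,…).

1. bind(e,e)  →  {above(e), at(a), at(e), marked(a,a), ready(a), ready(e)}
2. free(e,a)  →  {above(e), at(e), linked(a), marked(a,a), ready(a), ready(e)}
3. bind(a,f)  →  {above(e), above(f), at(e), at(f), ready(a), ready(e)}
4. move(f)  →  {above(e), above(f), at(e), marked(f,f), ready(a), ready(e), ready(f)}

bind(e,e); free(e,a); bind(a,f); move(f)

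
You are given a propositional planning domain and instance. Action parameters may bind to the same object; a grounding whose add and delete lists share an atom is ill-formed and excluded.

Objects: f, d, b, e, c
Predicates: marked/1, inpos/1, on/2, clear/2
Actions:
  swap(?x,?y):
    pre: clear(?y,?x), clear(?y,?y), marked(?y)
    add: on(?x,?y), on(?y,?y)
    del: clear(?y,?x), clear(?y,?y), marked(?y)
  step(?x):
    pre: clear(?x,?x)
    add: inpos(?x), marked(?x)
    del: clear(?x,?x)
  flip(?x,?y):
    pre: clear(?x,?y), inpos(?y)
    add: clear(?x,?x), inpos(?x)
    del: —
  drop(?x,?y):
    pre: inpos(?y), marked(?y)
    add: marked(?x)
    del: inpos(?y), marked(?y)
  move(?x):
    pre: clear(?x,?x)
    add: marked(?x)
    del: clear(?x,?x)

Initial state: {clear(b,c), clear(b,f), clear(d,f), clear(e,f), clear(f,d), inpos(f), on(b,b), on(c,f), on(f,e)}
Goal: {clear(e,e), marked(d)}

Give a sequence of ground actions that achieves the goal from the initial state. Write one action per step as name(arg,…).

1. flip(d,f)  →  {clear(b,c), clear(b,f), clear(d,d), clear(d,f), clear(e,f), clear(f,d), inpos(d), inpos(f), on(b,b), on(c,f), on(f,e)}
2. step(d)  →  {clear(b,c), clear(b,f), clear(d,f), clear(e,f), clear(f,d), inpos(d), inpos(f), marked(d), on(b,b), on(c,f), on(f,e)}
3. flip(e,f)  →  {clear(b,c), clear(b,f), clear(d,f), clear(e,e), clear(e,f), clear(f,d), inpos(d), inpos(e), inpos(f), marked(d), on(b,b), on(c,f), on(f,e)}

flip(d,f); step(d); flip(e,f)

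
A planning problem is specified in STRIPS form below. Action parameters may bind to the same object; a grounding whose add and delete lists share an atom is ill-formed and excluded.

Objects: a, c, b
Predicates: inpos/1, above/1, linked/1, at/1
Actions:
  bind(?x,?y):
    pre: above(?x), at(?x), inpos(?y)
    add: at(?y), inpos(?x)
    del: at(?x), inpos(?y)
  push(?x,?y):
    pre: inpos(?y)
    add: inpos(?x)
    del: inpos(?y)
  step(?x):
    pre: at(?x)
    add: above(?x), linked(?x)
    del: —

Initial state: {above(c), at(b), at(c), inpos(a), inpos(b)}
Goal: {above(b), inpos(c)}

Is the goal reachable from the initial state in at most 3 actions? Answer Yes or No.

1. bind(c,a)  →  {above(c), at(a), at(b), inpos(b), inpos(c)}
2. step(b)  →  {above(b), above(c), at(a), at(b), inpos(b), inpos(c), linked(b)}
optimal plan length = 2; 2 ≤ 3

Yes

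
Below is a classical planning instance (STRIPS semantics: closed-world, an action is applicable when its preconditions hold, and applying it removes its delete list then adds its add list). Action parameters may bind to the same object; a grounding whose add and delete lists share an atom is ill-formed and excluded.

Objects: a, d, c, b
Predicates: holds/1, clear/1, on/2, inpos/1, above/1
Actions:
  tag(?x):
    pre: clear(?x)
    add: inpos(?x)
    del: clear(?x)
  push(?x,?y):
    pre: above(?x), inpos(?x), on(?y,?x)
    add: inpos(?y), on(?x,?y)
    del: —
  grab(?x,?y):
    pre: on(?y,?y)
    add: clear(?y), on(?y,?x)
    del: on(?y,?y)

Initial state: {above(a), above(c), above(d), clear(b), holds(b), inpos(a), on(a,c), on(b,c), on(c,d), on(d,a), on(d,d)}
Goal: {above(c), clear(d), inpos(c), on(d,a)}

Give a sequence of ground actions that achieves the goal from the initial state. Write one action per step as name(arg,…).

push(a,d); push(d,c); grab(a,d)

1. push(a,d)  →  {above(a), above(c), above(d), clear(b), holds(b), inpos(a), inpos(d), on(a,c), on(a,d), on(b,c), on(c,d), on(d,a), on(d,d)}
2. push(d,c)  →  {above(a), above(c), above(d), clear(b), holds(b), inpos(a), inpos(c), inpos(d), on(a,c), on(a,d), on(b,c), on(c,d), on(d,a), on(d,c), on(d,d)}
3. grab(a,d)  →  {above(a), above(c), above(d), clear(b), clear(d), holds(b), inpos(a), inpos(c), inpos(d), on(a,c), on(a,d), on(b,c), on(c,d), on(d,a), on(d,c)}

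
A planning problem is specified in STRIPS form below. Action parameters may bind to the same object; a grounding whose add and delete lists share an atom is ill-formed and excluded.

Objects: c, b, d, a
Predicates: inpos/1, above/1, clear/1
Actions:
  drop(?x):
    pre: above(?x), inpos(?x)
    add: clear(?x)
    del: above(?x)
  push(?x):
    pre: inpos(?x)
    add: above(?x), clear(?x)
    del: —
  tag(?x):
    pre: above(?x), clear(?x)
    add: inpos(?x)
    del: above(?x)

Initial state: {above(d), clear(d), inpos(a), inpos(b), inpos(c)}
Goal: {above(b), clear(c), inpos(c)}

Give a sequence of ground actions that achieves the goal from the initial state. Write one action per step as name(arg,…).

1. push(c)  →  {above(c), above(d), clear(c), clear(d), inpos(a), inpos(b), inpos(c)}
2. push(b)  →  {above(b), above(c), above(d), clear(b), clear(c), clear(d), inpos(a), inpos(b), inpos(c)}

push(c); push(b)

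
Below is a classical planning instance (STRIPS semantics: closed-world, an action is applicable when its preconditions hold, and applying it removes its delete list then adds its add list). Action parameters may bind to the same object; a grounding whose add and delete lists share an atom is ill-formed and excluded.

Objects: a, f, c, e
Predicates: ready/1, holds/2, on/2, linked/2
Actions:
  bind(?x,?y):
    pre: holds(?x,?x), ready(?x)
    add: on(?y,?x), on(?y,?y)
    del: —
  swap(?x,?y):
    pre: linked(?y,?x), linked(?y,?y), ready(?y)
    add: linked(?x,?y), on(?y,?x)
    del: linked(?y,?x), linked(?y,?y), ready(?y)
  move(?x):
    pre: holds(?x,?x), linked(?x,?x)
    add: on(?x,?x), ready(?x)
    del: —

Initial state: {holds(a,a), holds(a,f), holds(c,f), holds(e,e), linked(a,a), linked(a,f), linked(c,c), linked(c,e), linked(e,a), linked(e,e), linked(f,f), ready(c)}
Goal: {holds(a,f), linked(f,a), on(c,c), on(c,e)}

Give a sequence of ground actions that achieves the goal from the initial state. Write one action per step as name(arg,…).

swap(e,c); move(a); bind(a,c); swap(f,a)

1. swap(e,c)  →  {holds(a,a), holds(a,f), holds(c,f), holds(e,e), linked(a,a), linked(a,f), linked(e,a), linked(e,c), linked(e,e), linked(f,f), on(c,e)}
2. move(a)  →  {holds(a,a), holds(a,f), holds(c,f), holds(e,e), linked(a,a), linked(a,f), linked(e,a), linked(e,c), linked(e,e), linked(f,f), on(a,a), on(c,e), ready(a)}
3. bind(a,c)  →  {holds(a,a), holds(a,f), holds(c,f), holds(e,e), linked(a,a), linked(a,f), linked(e,a), linked(e,c), linked(e,e), linked(f,f), on(a,a), on(c,a), on(c,c), on(c,e), ready(a)}
4. swap(f,a)  →  {holds(a,a), holds(a,f), holds(c,f), holds(e,e), linked(e,a), linked(e,c), linked(e,e), linked(f,a), linked(f,f), on(a,a), on(a,f), on(c,a), on(c,c), on(c,e)}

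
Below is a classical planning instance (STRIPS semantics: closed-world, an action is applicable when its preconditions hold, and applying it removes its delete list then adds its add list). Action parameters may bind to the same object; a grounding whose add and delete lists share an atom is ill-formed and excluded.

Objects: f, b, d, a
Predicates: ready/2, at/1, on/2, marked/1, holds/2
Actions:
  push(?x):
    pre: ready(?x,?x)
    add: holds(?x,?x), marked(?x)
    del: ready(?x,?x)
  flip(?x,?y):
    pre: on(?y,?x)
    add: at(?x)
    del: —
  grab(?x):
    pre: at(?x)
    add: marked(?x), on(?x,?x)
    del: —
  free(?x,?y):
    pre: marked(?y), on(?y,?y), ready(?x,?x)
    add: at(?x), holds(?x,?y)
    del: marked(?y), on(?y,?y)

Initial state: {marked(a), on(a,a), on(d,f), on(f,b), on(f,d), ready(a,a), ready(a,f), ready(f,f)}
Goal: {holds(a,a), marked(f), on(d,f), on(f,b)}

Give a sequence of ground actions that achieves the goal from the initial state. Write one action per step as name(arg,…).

1. push(f)  →  {holds(f,f), marked(a), marked(f), on(a,a), on(d,f), on(f,b), on(f,d), ready(a,a), ready(a,f)}
2. push(a)  →  {holds(a,a), holds(f,f), marked(a), marked(f), on(a,a), on(d,f), on(f,b), on(f,d), ready(a,f)}

push(f); push(a)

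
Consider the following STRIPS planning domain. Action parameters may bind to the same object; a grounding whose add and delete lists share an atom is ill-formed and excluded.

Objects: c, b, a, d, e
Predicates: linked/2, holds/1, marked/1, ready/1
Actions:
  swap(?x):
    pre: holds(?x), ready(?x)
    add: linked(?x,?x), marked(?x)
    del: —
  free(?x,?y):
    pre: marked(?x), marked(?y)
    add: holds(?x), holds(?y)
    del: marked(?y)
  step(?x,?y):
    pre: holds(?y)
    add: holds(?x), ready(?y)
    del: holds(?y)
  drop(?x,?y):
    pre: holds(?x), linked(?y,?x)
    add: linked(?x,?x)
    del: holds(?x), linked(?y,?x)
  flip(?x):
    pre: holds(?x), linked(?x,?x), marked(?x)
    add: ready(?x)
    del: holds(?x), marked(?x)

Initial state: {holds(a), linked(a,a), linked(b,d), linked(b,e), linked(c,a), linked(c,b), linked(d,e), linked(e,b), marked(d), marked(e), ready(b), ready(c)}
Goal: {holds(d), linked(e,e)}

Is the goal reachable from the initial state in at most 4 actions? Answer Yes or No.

Yes

1. free(d,e)  →  {holds(a), holds(d), holds(e), linked(a,a), linked(b,d), linked(b,e), linked(c,a), linked(c,b), linked(d,e), linked(e,b), marked(d), ready(b), ready(c)}
2. drop(e,b)  →  {holds(a), holds(d), linked(a,a), linked(b,d), linked(c,a), linked(c,b), linked(d,e), linked(e,b), linked(e,e), marked(d), ready(b), ready(c)}
optimal plan length = 2; 2 ≤ 4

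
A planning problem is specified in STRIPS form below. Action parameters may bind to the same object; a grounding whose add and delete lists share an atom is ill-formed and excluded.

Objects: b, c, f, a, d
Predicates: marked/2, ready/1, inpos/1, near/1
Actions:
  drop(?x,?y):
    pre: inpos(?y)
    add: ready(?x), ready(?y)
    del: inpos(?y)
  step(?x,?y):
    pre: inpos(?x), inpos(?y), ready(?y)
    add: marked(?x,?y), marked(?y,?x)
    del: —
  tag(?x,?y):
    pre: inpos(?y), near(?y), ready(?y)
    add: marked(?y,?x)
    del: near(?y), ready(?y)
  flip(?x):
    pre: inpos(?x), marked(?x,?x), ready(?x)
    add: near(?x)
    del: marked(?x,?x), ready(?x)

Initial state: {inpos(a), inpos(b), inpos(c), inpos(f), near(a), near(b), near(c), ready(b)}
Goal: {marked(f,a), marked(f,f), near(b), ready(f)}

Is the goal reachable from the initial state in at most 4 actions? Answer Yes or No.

1. drop(f,b)  →  {inpos(a), inpos(c), inpos(f), near(a), near(b), near(c), ready(b), ready(f)}
2. step(f,f)  →  {inpos(a), inpos(c), inpos(f), marked(f,f), near(a), near(b), near(c), ready(b), ready(f)}
3. step(a,f)  →  {inpos(a), inpos(c), inpos(f), marked(a,f), marked(f,a), marked(f,f), near(a), near(b), near(c), ready(b), ready(f)}
optimal plan length = 3; 3 ≤ 4

Yes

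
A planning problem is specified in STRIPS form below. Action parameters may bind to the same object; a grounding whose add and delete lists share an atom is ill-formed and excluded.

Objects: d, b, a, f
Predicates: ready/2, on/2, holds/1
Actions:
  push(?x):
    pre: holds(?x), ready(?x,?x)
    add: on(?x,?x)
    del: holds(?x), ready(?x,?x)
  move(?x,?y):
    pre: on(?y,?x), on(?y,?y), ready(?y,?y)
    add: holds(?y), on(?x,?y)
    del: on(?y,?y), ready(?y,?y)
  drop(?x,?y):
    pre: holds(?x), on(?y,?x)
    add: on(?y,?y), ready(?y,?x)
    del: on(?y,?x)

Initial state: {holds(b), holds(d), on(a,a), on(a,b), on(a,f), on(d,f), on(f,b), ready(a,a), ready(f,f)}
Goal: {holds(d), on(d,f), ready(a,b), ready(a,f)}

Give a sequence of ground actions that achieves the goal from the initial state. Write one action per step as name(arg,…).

1. move(f,a)  →  {holds(a), holds(b), holds(d), on(a,b), on(a,f), on(d,f), on(f,a), on(f,b), ready(f,f)}
2. drop(b,a)  →  {holds(a), holds(b), holds(d), on(a,a), on(a,f), on(d,f), on(f,a), on(f,b), ready(a,b), ready(f,f)}
3. drop(b,f)  →  {holds(a), holds(b), holds(d), on(a,a), on(a,f), on(d,f), on(f,a), on(f,f), ready(a,b), ready(f,b), ready(f,f)}
4. move(a,f)  →  {holds(a), holds(b), holds(d), holds(f), on(a,a), on(a,f), on(d,f), on(f,a), ready(a,b), ready(f,b)}
5. drop(f,a)  →  {holds(a), holds(b), holds(d), holds(f), on(a,a), on(d,f), on(f,a), ready(a,b), ready(a,f), ready(f,b)}

move(f,a); drop(b,a); drop(b,f); move(a,f); drop(f,a)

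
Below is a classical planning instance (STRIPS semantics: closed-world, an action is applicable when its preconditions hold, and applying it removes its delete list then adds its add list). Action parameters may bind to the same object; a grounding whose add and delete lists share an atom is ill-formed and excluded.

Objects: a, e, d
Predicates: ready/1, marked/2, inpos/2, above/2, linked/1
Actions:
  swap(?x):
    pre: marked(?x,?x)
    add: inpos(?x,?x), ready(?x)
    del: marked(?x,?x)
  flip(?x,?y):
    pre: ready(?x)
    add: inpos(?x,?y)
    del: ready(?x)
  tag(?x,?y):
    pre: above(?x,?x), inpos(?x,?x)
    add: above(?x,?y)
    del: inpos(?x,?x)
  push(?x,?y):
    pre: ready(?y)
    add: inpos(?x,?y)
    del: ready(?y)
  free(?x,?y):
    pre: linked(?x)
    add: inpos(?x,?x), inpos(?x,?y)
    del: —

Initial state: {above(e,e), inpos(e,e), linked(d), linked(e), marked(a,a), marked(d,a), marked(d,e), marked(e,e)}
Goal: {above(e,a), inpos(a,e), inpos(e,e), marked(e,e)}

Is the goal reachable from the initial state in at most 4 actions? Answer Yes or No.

1. swap(a)  →  {above(e,e), inpos(a,a), inpos(e,e), linked(d), linked(e), marked(d,a), marked(d,e), marked(e,e), ready(a)}
2. flip(a,e)  →  {above(e,e), inpos(a,a), inpos(a,e), inpos(e,e), linked(d), linked(e), marked(d,a), marked(d,e), marked(e,e)}
3. tag(e,a)  →  {above(e,a), above(e,e), inpos(a,a), inpos(a,e), linked(d), linked(e), marked(d,a), marked(d,e), marked(e,e)}
4. free(e,a)  →  {above(e,a), above(e,e), inpos(a,a), inpos(a,e), inpos(e,a), inpos(e,e), linked(d), linked(e), marked(d,a), marked(d,e), marked(e,e)}
optimal plan length = 4; 4 ≤ 4

Yes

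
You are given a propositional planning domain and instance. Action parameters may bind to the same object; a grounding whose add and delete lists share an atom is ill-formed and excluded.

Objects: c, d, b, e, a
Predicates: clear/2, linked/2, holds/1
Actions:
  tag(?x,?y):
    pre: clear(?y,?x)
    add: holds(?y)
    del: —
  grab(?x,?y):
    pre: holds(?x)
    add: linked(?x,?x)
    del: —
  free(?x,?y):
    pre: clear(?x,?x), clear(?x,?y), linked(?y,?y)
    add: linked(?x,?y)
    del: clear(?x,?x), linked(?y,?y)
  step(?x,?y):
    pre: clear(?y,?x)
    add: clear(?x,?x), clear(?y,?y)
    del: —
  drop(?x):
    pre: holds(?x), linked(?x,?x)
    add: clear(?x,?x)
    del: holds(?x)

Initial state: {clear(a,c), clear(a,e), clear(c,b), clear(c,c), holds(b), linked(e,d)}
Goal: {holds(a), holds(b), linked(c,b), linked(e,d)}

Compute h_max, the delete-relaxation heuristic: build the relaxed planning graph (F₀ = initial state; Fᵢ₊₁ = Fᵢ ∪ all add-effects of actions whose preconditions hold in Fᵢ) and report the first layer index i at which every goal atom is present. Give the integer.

F0 = init (6 atoms)
F1 = F0 ∪ {clear(a,a), clear(b,b), clear(e,e), holds(a), holds(c), linked(b,b)}  (12 atoms)
F2 = F1 ∪ {holds(e), linked(a,a), linked(c,b), linked(c,c)}  (16 atoms)
goal ⊆ F2  ⇒  h_max = 2

2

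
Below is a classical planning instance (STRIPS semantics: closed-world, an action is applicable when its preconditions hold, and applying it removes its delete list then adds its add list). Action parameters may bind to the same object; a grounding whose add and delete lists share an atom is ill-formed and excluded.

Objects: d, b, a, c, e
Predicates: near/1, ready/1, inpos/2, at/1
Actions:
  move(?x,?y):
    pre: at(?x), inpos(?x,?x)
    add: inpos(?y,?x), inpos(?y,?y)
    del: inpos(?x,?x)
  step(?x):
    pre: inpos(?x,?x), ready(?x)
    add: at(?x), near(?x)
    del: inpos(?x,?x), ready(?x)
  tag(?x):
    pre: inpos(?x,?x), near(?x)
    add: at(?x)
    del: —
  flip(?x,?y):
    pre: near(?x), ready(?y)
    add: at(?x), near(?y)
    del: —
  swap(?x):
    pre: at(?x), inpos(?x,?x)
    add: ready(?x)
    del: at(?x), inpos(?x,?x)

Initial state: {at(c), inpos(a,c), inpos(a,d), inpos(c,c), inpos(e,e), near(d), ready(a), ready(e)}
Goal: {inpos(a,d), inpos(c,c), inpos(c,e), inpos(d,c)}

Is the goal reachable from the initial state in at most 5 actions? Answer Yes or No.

Yes

1. move(c,d)  →  {at(c), inpos(a,c), inpos(a,d), inpos(d,c), inpos(d,d), inpos(e,e), near(d), ready(a), ready(e)}
2. flip(d,e)  →  {at(c), at(d), inpos(a,c), inpos(a,d), inpos(d,c), inpos(d,d), inpos(e,e), near(d), near(e), ready(a), ready(e)}
3. tag(e)  →  {at(c), at(d), at(e), inpos(a,c), inpos(a,d), inpos(d,c), inpos(d,d), inpos(e,e), near(d), near(e), ready(a), ready(e)}
4. move(e,c)  →  {at(c), at(d), at(e), inpos(a,c), inpos(a,d), inpos(c,c), inpos(c,e), inpos(d,c), inpos(d,d), near(d), near(e), ready(a), ready(e)}
optimal plan length = 4; 4 ≤ 5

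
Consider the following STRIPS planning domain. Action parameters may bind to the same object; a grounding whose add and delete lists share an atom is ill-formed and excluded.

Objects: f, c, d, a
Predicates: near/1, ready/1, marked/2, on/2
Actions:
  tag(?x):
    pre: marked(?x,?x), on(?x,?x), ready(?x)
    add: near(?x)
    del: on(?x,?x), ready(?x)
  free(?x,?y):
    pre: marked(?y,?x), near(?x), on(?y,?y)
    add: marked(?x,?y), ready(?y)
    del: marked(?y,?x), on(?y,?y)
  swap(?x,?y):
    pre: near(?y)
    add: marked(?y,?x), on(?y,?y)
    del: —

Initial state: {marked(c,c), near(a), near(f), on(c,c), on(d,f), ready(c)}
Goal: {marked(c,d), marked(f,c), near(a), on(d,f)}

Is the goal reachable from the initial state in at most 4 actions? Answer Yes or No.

1. tag(c)  →  {marked(c,c), near(a), near(c), near(f), on(d,f)}
2. swap(c,f)  →  {marked(c,c), marked(f,c), near(a), near(c), near(f), on(d,f), on(f,f)}
3. swap(d,c)  →  {marked(c,c), marked(c,d), marked(f,c), near(a), near(c), near(f), on(c,c), on(d,f), on(f,f)}
optimal plan length = 3; 3 ≤ 4

Yes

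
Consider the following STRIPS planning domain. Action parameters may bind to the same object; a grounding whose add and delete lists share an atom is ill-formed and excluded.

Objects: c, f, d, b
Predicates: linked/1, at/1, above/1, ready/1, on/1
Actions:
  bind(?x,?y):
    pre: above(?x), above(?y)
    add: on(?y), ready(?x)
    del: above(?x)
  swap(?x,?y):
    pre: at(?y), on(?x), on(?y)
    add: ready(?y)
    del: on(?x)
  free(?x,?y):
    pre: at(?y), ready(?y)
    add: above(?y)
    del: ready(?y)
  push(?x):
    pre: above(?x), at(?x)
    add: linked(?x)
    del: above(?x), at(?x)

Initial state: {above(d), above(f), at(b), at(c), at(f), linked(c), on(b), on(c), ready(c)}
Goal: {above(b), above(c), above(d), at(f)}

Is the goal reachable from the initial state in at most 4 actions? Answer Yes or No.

1. swap(c,b)  →  {above(d), above(f), at(b), at(c), at(f), linked(c), on(b), ready(b), ready(c)}
2. free(c,c)  →  {above(c), above(d), above(f), at(b), at(c), at(f), linked(c), on(b), ready(b)}
3. free(c,b)  →  {above(b), above(c), above(d), above(f), at(b), at(c), at(f), linked(c), on(b)}
optimal plan length = 3; 3 ≤ 4

Yes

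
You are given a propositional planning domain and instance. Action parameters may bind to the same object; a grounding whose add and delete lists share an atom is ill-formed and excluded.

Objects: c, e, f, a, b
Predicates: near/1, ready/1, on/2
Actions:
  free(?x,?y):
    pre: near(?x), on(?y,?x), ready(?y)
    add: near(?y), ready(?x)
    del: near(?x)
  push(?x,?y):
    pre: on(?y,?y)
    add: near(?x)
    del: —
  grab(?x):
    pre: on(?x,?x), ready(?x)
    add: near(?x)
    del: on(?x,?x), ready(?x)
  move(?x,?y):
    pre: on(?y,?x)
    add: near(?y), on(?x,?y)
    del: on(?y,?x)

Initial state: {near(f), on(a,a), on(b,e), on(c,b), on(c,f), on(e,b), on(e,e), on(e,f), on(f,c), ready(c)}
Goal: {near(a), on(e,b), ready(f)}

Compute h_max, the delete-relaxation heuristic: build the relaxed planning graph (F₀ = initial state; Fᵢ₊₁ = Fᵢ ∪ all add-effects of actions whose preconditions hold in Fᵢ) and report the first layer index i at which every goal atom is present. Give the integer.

1

F0 = init (10 atoms)
F1 = F0 ∪ {near(a), near(b), near(c), near(e), on(b,c), on(f,e), ready(f)}  (17 atoms)
goal ⊆ F1  ⇒  h_max = 1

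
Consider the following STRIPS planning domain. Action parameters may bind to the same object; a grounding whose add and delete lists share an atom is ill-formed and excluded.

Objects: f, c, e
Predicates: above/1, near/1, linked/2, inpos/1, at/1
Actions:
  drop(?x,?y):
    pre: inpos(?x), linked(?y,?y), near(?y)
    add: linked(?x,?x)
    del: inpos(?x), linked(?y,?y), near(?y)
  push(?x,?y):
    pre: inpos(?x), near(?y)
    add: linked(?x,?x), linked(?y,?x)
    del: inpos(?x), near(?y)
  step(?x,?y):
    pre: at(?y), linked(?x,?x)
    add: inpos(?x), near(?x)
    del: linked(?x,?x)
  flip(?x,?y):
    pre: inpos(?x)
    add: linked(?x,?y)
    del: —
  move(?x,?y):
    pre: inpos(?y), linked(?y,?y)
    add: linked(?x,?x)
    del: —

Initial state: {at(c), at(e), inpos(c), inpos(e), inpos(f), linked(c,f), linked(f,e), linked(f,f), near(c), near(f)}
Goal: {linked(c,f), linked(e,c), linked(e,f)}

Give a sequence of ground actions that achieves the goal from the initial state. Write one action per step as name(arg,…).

1. flip(e,f)  →  {at(c), at(e), inpos(c), inpos(e), inpos(f), linked(c,f), linked(e,f), linked(f,e), linked(f,f), near(c), near(f)}
2. flip(e,c)  →  {at(c), at(e), inpos(c), inpos(e), inpos(f), linked(c,f), linked(e,c), linked(e,f), linked(f,e), linked(f,f), near(c), near(f)}

flip(e,f); flip(e,c)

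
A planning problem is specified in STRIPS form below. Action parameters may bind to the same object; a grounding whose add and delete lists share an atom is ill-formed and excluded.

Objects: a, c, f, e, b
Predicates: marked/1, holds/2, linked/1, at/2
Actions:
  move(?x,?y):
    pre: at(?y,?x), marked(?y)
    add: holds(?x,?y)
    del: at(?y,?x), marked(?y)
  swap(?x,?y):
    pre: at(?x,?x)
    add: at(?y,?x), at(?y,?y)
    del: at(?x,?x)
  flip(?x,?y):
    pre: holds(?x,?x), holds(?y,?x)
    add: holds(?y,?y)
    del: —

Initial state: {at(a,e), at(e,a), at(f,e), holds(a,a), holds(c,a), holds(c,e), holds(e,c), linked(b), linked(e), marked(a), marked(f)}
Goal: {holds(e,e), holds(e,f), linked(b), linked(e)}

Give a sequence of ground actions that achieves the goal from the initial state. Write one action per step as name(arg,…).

1. move(e,a)  →  {at(e,a), at(f,e), holds(a,a), holds(c,a), holds(c,e), holds(e,a), holds(e,c), linked(b), linked(e), marked(f)}
2. move(e,f)  →  {at(e,a), holds(a,a), holds(c,a), holds(c,e), holds(e,a), holds(e,c), holds(e,f), linked(b), linked(e)}
3. flip(a,e)  →  {at(e,a), holds(a,a), holds(c,a), holds(c,e), holds(e,a), holds(e,c), holds(e,e), holds(e,f), linked(b), linked(e)}

move(e,a); move(e,f); flip(a,e)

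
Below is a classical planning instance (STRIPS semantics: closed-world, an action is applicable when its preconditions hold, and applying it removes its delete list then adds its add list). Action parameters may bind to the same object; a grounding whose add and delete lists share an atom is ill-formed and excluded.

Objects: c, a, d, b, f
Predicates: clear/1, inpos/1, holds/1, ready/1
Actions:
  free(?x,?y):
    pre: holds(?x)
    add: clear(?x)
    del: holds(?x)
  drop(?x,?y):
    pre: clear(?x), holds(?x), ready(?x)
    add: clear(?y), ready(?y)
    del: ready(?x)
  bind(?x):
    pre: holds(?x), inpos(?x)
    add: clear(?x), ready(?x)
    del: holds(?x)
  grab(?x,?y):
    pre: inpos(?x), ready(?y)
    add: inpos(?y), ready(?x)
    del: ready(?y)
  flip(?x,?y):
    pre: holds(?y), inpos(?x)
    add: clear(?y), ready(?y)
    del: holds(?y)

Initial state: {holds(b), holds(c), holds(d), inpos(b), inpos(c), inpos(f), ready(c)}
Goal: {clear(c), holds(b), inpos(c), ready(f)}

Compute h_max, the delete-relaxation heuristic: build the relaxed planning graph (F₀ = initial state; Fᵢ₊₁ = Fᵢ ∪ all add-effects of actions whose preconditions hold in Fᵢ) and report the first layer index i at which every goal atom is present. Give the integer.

F0 = init (7 atoms)
F1 = F0 ∪ {clear(b), clear(c), clear(d), ready(b), ready(d), ready(f)}  (13 atoms)
goal ⊆ F1  ⇒  h_max = 1

1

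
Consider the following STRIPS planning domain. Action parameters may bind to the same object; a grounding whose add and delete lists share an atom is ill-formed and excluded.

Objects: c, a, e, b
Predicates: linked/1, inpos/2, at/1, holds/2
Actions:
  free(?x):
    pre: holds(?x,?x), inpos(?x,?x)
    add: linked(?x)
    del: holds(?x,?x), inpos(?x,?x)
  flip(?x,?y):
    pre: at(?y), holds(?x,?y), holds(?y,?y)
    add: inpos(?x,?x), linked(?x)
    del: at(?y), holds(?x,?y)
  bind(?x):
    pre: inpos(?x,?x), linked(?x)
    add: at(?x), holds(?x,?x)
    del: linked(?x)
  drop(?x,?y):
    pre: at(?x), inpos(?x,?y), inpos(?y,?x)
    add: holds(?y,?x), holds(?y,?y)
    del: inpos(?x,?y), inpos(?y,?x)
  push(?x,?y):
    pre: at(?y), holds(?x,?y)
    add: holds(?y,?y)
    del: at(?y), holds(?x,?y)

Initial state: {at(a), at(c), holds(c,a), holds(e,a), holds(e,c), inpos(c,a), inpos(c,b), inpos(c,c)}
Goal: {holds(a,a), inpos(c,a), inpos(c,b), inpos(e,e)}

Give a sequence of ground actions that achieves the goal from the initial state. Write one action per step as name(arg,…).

1. drop(c,c)  →  {at(a), at(c), holds(c,a), holds(c,c), holds(e,a), holds(e,c), inpos(c,a), inpos(c,b)}
2. flip(e,c)  →  {at(a), holds(c,a), holds(c,c), holds(e,a), inpos(c,a), inpos(c,b), inpos(e,e), linked(e)}
3. push(c,a)  →  {holds(a,a), holds(c,c), holds(e,a), inpos(c,a), inpos(c,b), inpos(e,e), linked(e)}

drop(c,c); flip(e,c); push(c,a)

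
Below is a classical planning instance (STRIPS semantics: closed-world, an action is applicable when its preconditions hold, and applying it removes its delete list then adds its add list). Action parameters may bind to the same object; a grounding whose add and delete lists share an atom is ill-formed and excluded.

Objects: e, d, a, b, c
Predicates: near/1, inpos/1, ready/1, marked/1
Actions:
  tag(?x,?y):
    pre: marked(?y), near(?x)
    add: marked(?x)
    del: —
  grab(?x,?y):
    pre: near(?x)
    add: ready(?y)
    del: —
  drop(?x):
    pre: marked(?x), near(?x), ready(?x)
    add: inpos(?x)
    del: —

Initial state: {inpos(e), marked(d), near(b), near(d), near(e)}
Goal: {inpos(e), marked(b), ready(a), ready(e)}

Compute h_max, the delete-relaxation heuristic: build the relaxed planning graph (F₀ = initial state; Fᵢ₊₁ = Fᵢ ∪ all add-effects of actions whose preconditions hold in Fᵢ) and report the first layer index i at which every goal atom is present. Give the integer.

F0 = init (5 atoms)
F1 = F0 ∪ {marked(b), marked(e), ready(a), ready(b), ready(c), ready(d), ready(e)}  (12 atoms)
goal ⊆ F1  ⇒  h_max = 1

1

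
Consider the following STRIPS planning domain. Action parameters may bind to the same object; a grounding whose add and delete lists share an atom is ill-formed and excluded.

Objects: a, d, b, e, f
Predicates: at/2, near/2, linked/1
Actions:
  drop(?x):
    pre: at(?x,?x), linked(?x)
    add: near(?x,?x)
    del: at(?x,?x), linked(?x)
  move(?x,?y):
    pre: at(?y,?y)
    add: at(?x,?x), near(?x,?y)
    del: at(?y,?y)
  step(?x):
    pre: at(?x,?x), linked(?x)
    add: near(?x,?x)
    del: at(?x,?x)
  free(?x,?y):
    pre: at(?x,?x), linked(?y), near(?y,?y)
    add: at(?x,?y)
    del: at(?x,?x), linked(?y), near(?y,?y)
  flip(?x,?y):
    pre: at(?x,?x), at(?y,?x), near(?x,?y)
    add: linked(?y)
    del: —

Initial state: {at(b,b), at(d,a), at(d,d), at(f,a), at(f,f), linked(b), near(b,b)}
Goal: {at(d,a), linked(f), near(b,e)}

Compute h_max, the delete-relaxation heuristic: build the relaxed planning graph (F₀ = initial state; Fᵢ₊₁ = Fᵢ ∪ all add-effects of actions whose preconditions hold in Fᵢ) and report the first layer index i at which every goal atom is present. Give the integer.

F0 = init (7 atoms)
F1 = F0 ∪ {at(a,a), at(d,b), at(e,e), at(f,b), near(a,b), near(a,d), near(a,f), near(b,d), near(b,f), near(d,b), near(d,f), near(e,b), near(e,d), near(e,f), near(f,b), near(f,d)}  (23 atoms)
F2 = F1 ∪ {at(a,b), at(e,b), linked(d), linked(f), near(a,e), near(b,a), near(b,e), near(d,a), near(d,e), near(e,a), near(f,a), near(f,e)}  (35 atoms)
goal ⊆ F2  ⇒  h_max = 2

2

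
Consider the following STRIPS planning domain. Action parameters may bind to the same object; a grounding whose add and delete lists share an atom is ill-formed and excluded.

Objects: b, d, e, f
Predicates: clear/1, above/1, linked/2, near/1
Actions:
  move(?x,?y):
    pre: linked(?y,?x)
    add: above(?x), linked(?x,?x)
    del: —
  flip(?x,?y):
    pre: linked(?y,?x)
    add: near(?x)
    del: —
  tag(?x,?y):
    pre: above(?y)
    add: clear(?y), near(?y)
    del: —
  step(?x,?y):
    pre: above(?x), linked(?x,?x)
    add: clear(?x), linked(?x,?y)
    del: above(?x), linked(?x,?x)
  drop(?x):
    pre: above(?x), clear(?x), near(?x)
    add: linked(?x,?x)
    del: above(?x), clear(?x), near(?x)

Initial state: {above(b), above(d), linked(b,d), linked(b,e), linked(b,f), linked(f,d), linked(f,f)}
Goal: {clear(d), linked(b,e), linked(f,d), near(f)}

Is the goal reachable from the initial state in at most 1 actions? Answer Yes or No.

1. flip(f,b)  →  {above(b), above(d), linked(b,d), linked(b,e), linked(b,f), linked(f,d), linked(f,f), near(f)}
2. tag(b,d)  →  {above(b), above(d), clear(d), linked(b,d), linked(b,e), linked(b,f), linked(f,d), linked(f,f), near(d), near(f)}
optimal plan length = 2; 2 > 1

No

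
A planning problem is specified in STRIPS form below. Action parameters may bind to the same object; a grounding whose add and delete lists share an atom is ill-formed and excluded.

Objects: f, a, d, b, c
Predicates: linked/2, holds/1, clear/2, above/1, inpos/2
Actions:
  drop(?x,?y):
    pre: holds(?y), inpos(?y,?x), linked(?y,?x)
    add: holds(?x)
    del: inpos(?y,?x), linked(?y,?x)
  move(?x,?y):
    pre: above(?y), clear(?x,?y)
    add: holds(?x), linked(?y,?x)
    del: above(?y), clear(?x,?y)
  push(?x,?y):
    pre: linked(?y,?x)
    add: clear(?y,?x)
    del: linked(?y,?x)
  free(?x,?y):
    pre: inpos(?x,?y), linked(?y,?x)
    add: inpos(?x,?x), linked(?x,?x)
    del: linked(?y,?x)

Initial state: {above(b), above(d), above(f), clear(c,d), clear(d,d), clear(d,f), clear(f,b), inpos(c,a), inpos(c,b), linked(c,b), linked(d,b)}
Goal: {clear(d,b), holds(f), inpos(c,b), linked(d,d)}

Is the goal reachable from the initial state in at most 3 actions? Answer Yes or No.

1. move(f,b)  →  {above(d), above(f), clear(c,d), clear(d,d), clear(d,f), holds(f), inpos(c,a), inpos(c,b), linked(b,f), linked(c,b), linked(d,b)}
2. move(d,d)  →  {above(f), clear(c,d), clear(d,f), holds(d), holds(f), inpos(c,a), inpos(c,b), linked(b,f), linked(c,b), linked(d,b), linked(d,d)}
3. push(b,d)  →  {above(f), clear(c,d), clear(d,b), clear(d,f), holds(d), holds(f), inpos(c,a), inpos(c,b), linked(b,f), linked(c,b), linked(d,d)}
optimal plan length = 3; 3 ≤ 3

Yes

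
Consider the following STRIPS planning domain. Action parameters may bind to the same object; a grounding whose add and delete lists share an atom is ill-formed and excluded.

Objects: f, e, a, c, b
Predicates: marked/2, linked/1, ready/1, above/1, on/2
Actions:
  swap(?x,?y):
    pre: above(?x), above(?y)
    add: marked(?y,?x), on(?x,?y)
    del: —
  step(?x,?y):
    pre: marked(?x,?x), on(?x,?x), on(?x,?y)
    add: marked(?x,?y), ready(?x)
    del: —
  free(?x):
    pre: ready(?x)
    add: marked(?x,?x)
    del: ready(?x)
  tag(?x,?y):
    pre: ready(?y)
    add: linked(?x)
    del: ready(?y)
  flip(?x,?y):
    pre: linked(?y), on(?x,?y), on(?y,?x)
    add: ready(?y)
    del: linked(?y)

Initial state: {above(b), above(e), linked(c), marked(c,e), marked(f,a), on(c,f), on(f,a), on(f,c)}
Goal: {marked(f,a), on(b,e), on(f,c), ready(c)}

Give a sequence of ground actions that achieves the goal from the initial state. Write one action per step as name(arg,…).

1. swap(b,e)  →  {above(b), above(e), linked(c), marked(c,e), marked(e,b), marked(f,a), on(b,e), on(c,f), on(f,a), on(f,c)}
2. flip(f,c)  →  {above(b), above(e), marked(c,e), marked(e,b), marked(f,a), on(b,e), on(c,f), on(f,a), on(f,c), ready(c)}

swap(b,e); flip(f,c)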